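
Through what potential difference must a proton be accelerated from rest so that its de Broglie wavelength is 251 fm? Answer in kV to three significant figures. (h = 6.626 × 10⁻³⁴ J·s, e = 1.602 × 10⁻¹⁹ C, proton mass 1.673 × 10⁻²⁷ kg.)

V = 13.0 kV

p = h/λ = 6.626 × 10⁻³⁴ / 2.510 × 10⁻¹³ = 2.640 × 10⁻²¹ kg·m/s.
KE = p²/(2m) = 2.083 × 10⁻¹⁵ J.
V = KE/e = 2.083 × 10⁻¹⁵ / (1.602 × 10⁻¹⁹) = 13.0 kV.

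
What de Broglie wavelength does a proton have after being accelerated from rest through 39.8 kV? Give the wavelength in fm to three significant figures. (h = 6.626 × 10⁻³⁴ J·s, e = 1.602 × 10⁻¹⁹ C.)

λ = 143 fm

KE = eV = 1.602 × 10⁻¹⁹ × 3.980 × 10⁴ = 6.376 × 10⁻¹⁵ J.
p = √(2mKE) = √(2 × 1.673 × 10⁻²⁷ × 6.376 × 10⁻¹⁵) = 4.619 × 10⁻²¹ kg·m/s.
λ = h/p = 6.626 × 10⁻³⁴ / 4.619 × 10⁻²¹ = 1.43 × 10⁻¹³ m = 143 fm.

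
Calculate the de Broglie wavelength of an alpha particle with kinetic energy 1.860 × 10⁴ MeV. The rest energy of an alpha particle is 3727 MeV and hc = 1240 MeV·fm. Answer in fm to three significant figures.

λ = 0.0563 fm

Total energy E = KE + m₀c² = 1.860 × 10⁴ + 3727 = 22327 MeV.
(pc)² = E² − (m₀c²)² = (22327)² − (3727)² = 4.846 × 10⁸ MeV², so pc = 2.201 × 10⁴ MeV.
λ = hc/(pc) = 1240 MeV·fm / 2.201 × 10⁴ MeV = 0.0563 fm.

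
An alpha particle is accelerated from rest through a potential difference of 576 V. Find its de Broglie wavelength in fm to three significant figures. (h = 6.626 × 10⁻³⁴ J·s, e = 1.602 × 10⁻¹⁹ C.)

KE = 2eV = 2 × 1.602 × 10⁻¹⁹ × 576.0 = 1.846 × 10⁻¹⁶ J.
p = √(2mKE) = √(2 × 6.645 × 10⁻²⁷ × 1.846 × 10⁻¹⁶) = 1.566 × 10⁻²¹ kg·m/s.
λ = h/p = 6.626 × 10⁻³⁴ / 1.566 × 10⁻²¹ = 4.23 × 10⁻¹³ m = 423 fm.

λ = 423 fm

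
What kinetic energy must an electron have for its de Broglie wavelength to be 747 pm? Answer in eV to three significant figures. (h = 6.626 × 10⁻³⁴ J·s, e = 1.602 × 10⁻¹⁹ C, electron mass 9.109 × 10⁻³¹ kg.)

p = h/λ = 6.626 × 10⁻³⁴ / 7.470 × 10⁻¹⁰ = 8.870 × 10⁻²⁵ kg·m/s.
KE = p²/(2m) = (8.870 × 10⁻²⁵)² / (2 × 9.109 × 10⁻³¹) = 4.319 × 10⁻¹⁹ J = 2.70 eV.

KE = 2.70 eV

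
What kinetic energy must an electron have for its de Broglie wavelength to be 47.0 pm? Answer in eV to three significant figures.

p = h/λ = 6.626 × 10⁻³⁴ / 4.700 × 10⁻¹¹ = 1.410 × 10⁻²³ kg·m/s.
KE = p²/(2m) = (1.410 × 10⁻²³)² / (2 × 9.109 × 10⁻³¹) = 1.091 × 10⁻¹⁶ J = 681 eV.

KE = 681 eV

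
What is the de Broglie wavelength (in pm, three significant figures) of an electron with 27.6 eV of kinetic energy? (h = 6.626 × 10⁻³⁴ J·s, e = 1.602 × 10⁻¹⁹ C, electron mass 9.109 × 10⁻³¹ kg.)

λ = 233 pm

KE = 27.6 eV = 4.422 × 10⁻¹⁸ J.
p = √(2mKE) = √(2 × 9.109 × 10⁻³¹ × 4.422 × 10⁻¹⁸) = 2.838 × 10⁻²⁴ kg·m/s.
λ = h/p = 6.626 × 10⁻³⁴ / 2.838 × 10⁻²⁴ = 2.33 × 10⁻¹⁰ m = 233 pm.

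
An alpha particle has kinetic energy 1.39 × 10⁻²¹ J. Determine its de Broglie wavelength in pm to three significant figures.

λ = 154 pm

p = √(2mKE) = √(2 × 6.645 × 10⁻²⁷ × 1.390 × 10⁻²¹) = 4.298 × 10⁻²⁴ kg·m/s.
λ = h/p = 6.626 × 10⁻³⁴ / 4.298 × 10⁻²⁴ = 1.54 × 10⁻¹⁰ m = 154 pm.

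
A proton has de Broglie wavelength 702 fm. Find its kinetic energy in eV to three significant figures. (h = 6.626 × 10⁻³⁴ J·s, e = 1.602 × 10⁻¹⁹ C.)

KE = 1660 eV

p = h/λ = 6.626 × 10⁻³⁴ / 7.020 × 10⁻¹³ = 9.439 × 10⁻²² kg·m/s.
KE = p²/(2m) = (9.439 × 10⁻²²)² / (2 × 1.673 × 10⁻²⁷) = 2.663 × 10⁻¹⁶ J = 1660 eV.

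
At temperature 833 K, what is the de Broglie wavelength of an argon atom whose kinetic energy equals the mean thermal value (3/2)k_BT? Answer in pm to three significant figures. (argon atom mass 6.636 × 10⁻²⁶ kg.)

KE = (3/2)k_BT = 1.5 × 1.381 × 10⁻²³ × 833 = 1.726 × 10⁻²⁰ J.
p = √(2mKE) = √(2 × 6.636 × 10⁻²⁶ × 1.726 × 10⁻²⁰) = 4.786 × 10⁻²³ kg·m/s.
λ = h/p = 1.38 × 10⁻¹¹ m = 13.8 pm.

λ = 13.8 pm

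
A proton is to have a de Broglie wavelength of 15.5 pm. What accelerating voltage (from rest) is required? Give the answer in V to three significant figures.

p = h/λ = 6.626 × 10⁻³⁴ / 1.550 × 10⁻¹¹ = 4.275 × 10⁻²³ kg·m/s.
KE = p²/(2m) = 5.462 × 10⁻¹⁹ J.
V = KE/e = 5.462 × 10⁻¹⁹ / (1.602 × 10⁻¹⁹) = 3.41 V.

V = 3.41 V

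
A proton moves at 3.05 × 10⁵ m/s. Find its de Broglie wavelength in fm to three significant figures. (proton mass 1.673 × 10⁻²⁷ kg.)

λ = 1300 fm

p = mv = 1.673 × 10⁻²⁷ × 3.05 × 10⁵ = 5.103 × 10⁻²² kg·m/s.
λ = h/p = 6.626 × 10⁻³⁴ / 5.103 × 10⁻²² = 1.30 × 10⁻¹² m = 1300 fm.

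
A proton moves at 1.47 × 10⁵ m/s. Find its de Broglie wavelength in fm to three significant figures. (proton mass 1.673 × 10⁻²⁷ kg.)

λ = 2690 fm

p = mv = 1.673 × 10⁻²⁷ × 1.47 × 10⁵ = 2.459 × 10⁻²² kg·m/s.
λ = h/p = 6.626 × 10⁻³⁴ / 2.459 × 10⁻²² = 2.69 × 10⁻¹² m = 2690 fm.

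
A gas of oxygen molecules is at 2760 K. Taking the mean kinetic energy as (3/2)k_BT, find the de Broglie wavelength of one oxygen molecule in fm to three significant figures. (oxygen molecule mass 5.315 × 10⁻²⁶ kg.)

KE = (3/2)k_BT = 1.5 × 1.381 × 10⁻²³ × 2760 = 5.717 × 10⁻²⁰ J.
p = √(2mKE) = √(2 × 5.315 × 10⁻²⁶ × 5.717 × 10⁻²⁰) = 7.796 × 10⁻²³ kg·m/s.
λ = h/p = 8.50 × 10⁻¹² m = 8500 fm.

λ = 8500 fm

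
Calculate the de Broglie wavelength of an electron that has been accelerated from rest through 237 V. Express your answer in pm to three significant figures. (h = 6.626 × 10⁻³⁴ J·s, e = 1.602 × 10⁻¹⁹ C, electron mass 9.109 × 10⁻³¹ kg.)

KE = eV = 1.602 × 10⁻¹⁹ × 237.0 = 3.797 × 10⁻¹⁷ J.
p = √(2mKE) = √(2 × 9.109 × 10⁻³¹ × 3.797 × 10⁻¹⁷) = 8.317 × 10⁻²⁴ kg·m/s.
λ = h/p = 6.626 × 10⁻³⁴ / 8.317 × 10⁻²⁴ = 7.97 × 10⁻¹¹ m = 79.7 pm.

λ = 79.7 pm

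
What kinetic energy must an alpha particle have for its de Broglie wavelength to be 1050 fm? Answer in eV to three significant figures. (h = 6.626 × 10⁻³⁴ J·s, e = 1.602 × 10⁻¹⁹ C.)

p = h/λ = 6.626 × 10⁻³⁴ / 1.050 × 10⁻¹² = 6.310 × 10⁻²² kg·m/s.
KE = p²/(2m) = (6.310 × 10⁻²²)² / (2 × 6.645 × 10⁻²⁷) = 2.996 × 10⁻¹⁷ J = 187 eV.

KE = 187 eV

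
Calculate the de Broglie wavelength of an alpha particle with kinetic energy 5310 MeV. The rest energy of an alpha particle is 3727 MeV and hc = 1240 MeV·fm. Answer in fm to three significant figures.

λ = 0.151 fm

Total energy E = KE + m₀c² = 5310 + 3727 = 9037 MeV.
(pc)² = E² − (m₀c²)² = (9037)² − (3727)² = 6.778 × 10⁷ MeV², so pc = 8233 MeV.
λ = hc/(pc) = 1240 MeV·fm / 8233 MeV = 0.151 fm.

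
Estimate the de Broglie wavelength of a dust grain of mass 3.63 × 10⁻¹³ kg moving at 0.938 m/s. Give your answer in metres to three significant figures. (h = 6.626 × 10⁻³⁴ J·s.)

λ = 1.95 × 10⁻²¹ m

p = mv = 3.63 × 10⁻¹³ × 0.938 = 3.405 × 10⁻¹³ kg·m/s.
λ = h/p = 6.626 × 10⁻³⁴ / 3.405 × 10⁻¹³ = 1.95 × 10⁻²¹ m.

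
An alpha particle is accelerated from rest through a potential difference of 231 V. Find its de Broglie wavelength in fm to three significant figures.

KE = 2eV = 2 × 1.602 × 10⁻¹⁹ × 231.0 = 7.401 × 10⁻¹⁷ J.
p = √(2mKE) = √(2 × 6.645 × 10⁻²⁷ × 7.401 × 10⁻¹⁷) = 9.918 × 10⁻²² kg·m/s.
λ = h/p = 6.626 × 10⁻³⁴ / 9.918 × 10⁻²² = 6.68 × 10⁻¹³ m = 668 fm.

λ = 668 fm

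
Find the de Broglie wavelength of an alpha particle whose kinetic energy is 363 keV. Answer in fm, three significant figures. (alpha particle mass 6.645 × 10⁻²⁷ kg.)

λ = 23.8 fm

KE = 363 keV = 5.815 × 10⁻¹⁴ J.
p = √(2mKE) = √(2 × 6.645 × 10⁻²⁷ × 5.815 × 10⁻¹⁴) = 2.780 × 10⁻²⁰ kg·m/s.
λ = h/p = 6.626 × 10⁻³⁴ / 2.780 × 10⁻²⁰ = 2.38 × 10⁻¹⁴ m = 23.8 fm.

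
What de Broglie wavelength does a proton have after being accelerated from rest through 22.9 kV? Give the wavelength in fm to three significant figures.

λ = 189 fm

KE = eV = 1.602 × 10⁻¹⁹ × 2.290 × 10⁴ = 3.669 × 10⁻¹⁵ J.
p = √(2mKE) = √(2 × 1.673 × 10⁻²⁷ × 3.669 × 10⁻¹⁵) = 3.504 × 10⁻²¹ kg·m/s.
λ = h/p = 6.626 × 10⁻³⁴ / 3.504 × 10⁻²¹ = 1.89 × 10⁻¹³ m = 189 fm.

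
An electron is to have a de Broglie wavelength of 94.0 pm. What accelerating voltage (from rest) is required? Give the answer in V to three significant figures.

p = h/λ = 6.626 × 10⁻³⁴ / 9.400 × 10⁻¹¹ = 7.049 × 10⁻²⁴ kg·m/s.
KE = p²/(2m) = 2.727 × 10⁻¹⁷ J.
V = KE/e = 2.727 × 10⁻¹⁷ / (1.602 × 10⁻¹⁹) = 170 V.

V = 170 V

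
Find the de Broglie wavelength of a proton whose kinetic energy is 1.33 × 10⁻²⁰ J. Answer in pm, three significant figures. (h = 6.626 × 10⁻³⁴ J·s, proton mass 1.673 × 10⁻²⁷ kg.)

p = √(2mKE) = √(2 × 1.673 × 10⁻²⁷ × 1.330 × 10⁻²⁰) = 6.671 × 10⁻²⁴ kg·m/s.
λ = h/p = 6.626 × 10⁻³⁴ / 6.671 × 10⁻²⁴ = 9.93 × 10⁻¹¹ m = 99.3 pm.

λ = 99.3 pm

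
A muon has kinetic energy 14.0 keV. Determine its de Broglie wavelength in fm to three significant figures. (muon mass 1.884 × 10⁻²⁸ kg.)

λ = 721 fm

KE = 14.0 keV = 2.243 × 10⁻¹⁵ J.
p = √(2mKE) = √(2 × 1.884 × 10⁻²⁸ × 2.243 × 10⁻¹⁵) = 9.193 × 10⁻²² kg·m/s.
λ = h/p = 6.626 × 10⁻³⁴ / 9.193 × 10⁻²² = 7.21 × 10⁻¹³ m = 721 fm.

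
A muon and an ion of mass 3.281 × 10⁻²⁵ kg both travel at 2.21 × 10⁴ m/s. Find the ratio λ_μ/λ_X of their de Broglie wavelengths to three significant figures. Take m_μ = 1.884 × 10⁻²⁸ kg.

At fixed v, p = mv so λ = h/(mv) ∝ 1/m.
λ_μ/λ_X = m_X/m_μ = 3.281 × 10⁻²⁵/1.884 × 10⁻²⁸ = 1740.

λ_μ/λ_X = 1740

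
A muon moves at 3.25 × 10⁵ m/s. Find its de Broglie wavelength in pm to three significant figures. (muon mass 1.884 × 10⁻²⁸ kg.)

λ = 10.8 pm

p = mv = 1.884 × 10⁻²⁸ × 3.25 × 10⁵ = 6.123 × 10⁻²³ kg·m/s.
λ = h/p = 6.626 × 10⁻³⁴ / 6.123 × 10⁻²³ = 1.08 × 10⁻¹¹ m = 10.8 pm.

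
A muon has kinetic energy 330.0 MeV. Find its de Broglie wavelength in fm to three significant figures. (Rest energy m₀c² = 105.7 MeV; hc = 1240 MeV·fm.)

λ = 2.93 fm

Total energy E = KE + m₀c² = 330.0 + 105.7 = 435.7 MeV.
(pc)² = E² − (m₀c²)² = (435.7)² − (105.7)² = 1.787 × 10⁵ MeV², so pc = 422.7 MeV.
λ = hc/(pc) = 1240 MeV·fm / 422.7 MeV = 2.93 fm.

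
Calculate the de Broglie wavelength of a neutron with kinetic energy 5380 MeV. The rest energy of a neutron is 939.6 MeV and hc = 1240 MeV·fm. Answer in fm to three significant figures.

Total energy E = KE + m₀c² = 5380 + 939.6 = 6319.6 MeV.
(pc)² = E² − (m₀c²)² = (6319.6)² − (939.6)² = 3.905 × 10⁷ MeV², so pc = 6249 MeV.
λ = hc/(pc) = 1240 MeV·fm / 6249 MeV = 0.198 fm.

λ = 0.198 fm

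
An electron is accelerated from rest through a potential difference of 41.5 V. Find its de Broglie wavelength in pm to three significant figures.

λ = 190 pm

KE = eV = 1.602 × 10⁻¹⁹ × 41.50 = 6.648 × 10⁻¹⁸ J.
p = √(2mKE) = √(2 × 9.109 × 10⁻³¹ × 6.648 × 10⁻¹⁸) = 3.480 × 10⁻²⁴ kg·m/s.
λ = h/p = 6.626 × 10⁻³⁴ / 3.480 × 10⁻²⁴ = 1.90 × 10⁻¹⁰ m = 190 pm.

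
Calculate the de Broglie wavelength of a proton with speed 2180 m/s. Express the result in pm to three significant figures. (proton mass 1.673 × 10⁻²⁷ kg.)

p = mv = 1.673 × 10⁻²⁷ × 2180 = 3.647 × 10⁻²⁴ kg·m/s.
λ = h/p = 6.626 × 10⁻³⁴ / 3.647 × 10⁻²⁴ = 1.82 × 10⁻¹⁰ m = 182 pm.

λ = 182 pm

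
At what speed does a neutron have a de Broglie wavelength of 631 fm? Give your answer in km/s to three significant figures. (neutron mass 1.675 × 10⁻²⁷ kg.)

p = h/λ = 6.626 × 10⁻³⁴ / 6.310 × 10⁻¹³ = 1.050 × 10⁻²¹ kg·m/s.
v = p/m = 1.050 × 10⁻²¹ / 1.675 × 10⁻²⁷ = 6.27 × 10⁵ m/s = 627 km/s.

v = 627 km/s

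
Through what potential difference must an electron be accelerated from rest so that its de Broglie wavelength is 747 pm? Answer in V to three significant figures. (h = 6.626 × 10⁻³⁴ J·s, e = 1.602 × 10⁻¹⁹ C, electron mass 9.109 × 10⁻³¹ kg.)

V = 2.70 V

p = h/λ = 6.626 × 10⁻³⁴ / 7.470 × 10⁻¹⁰ = 8.870 × 10⁻²⁵ kg·m/s.
KE = p²/(2m) = 4.319 × 10⁻¹⁹ J.
V = KE/e = 4.319 × 10⁻¹⁹ / (1.602 × 10⁻¹⁹) = 2.70 V.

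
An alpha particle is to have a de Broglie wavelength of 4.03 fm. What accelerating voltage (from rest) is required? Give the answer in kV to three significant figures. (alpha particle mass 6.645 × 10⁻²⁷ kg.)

V = 6350 kV

p = h/λ = 6.626 × 10⁻³⁴ / 4.030 × 10⁻¹⁵ = 1.644 × 10⁻¹⁹ kg·m/s.
KE = p²/(2m) = 2.034 × 10⁻¹² J.
V = KE/2e = 2.034 × 10⁻¹² / (2 × 1.602 × 10⁻¹⁹) = 6350 kV.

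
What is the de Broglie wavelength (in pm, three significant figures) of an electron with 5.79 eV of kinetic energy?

KE = 5.79 eV = 9.276 × 10⁻¹⁹ J.
p = √(2mKE) = √(2 × 9.109 × 10⁻³¹ × 9.276 × 10⁻¹⁹) = 1.300 × 10⁻²⁴ kg·m/s.
λ = h/p = 6.626 × 10⁻³⁴ / 1.300 × 10⁻²⁴ = 5.10 × 10⁻¹⁰ m = 510 pm.

λ = 510 pm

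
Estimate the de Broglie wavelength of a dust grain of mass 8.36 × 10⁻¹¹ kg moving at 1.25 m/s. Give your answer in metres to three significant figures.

λ = 6.34 × 10⁻²⁴ m

p = mv = 8.36 × 10⁻¹¹ × 1.25 = 1.045 × 10⁻¹⁰ kg·m/s.
λ = h/p = 6.626 × 10⁻³⁴ / 1.045 × 10⁻¹⁰ = 6.34 × 10⁻²⁴ m.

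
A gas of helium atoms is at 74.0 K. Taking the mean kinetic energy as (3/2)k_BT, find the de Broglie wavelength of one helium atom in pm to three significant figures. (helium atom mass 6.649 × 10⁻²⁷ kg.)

KE = (3/2)k_BT = 1.5 × 1.381 × 10⁻²³ × 74.0 = 1.533 × 10⁻²¹ J.
p = √(2mKE) = √(2 × 6.649 × 10⁻²⁷ × 1.533 × 10⁻²¹) = 4.515 × 10⁻²⁴ kg·m/s.
λ = h/p = 1.47 × 10⁻¹⁰ m = 147 pm.

λ = 147 pm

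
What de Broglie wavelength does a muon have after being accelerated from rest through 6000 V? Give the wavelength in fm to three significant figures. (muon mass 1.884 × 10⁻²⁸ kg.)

KE = eV = 1.602 × 10⁻¹⁹ × 6000 = 9.612 × 10⁻¹⁶ J.
p = √(2mKE) = √(2 × 1.884 × 10⁻²⁸ × 9.612 × 10⁻¹⁶) = 6.018 × 10⁻²² kg·m/s.
λ = h/p = 6.626 × 10⁻³⁴ / 6.018 × 10⁻²² = 1.10 × 10⁻¹² m = 1100 fm.

λ = 1100 fm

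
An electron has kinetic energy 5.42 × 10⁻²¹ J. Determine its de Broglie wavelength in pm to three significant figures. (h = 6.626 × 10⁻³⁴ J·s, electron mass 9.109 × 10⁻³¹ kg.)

p = √(2mKE) = √(2 × 9.109 × 10⁻³¹ × 5.420 × 10⁻²¹) = 9.937 × 10⁻²⁶ kg·m/s.
λ = h/p = 6.626 × 10⁻³⁴ / 9.937 × 10⁻²⁶ = 6.67 × 10⁻⁹ m = 6670 pm.

λ = 6670 pm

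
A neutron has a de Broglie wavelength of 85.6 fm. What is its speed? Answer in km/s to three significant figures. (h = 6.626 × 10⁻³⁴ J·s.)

p = h/λ = 6.626 × 10⁻³⁴ / 8.560 × 10⁻¹⁴ = 7.741 × 10⁻²¹ kg·m/s.
v = p/m = 7.741 × 10⁻²¹ / 1.675 × 10⁻²⁷ = 4.62 × 10⁶ m/s = 4620 km/s.

v = 4620 km/s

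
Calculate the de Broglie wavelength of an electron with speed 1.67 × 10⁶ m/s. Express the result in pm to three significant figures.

λ = 436 pm

p = mv = 9.109 × 10⁻³¹ × 1.67 × 10⁶ = 1.521 × 10⁻²⁴ kg·m/s.
λ = h/p = 6.626 × 10⁻³⁴ / 1.521 × 10⁻²⁴ = 4.36 × 10⁻¹⁰ m = 436 pm.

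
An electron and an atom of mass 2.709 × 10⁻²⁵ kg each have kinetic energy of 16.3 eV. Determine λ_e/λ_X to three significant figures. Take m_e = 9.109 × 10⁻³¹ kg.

At fixed KE, p = √(2mKE) so λ = h/p ∝ 1/√m.
λ_e/λ_X = √(m_X/m_e) = √(2.709 × 10⁻²⁵/9.109 × 10⁻³¹) = √(2.974 × 10⁵) = 545.

λ_e/λ_X = 545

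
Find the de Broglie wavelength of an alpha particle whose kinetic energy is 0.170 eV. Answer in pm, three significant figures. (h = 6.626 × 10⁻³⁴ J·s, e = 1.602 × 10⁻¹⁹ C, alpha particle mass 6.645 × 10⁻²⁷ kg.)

KE = 0.170 eV = 2.723 × 10⁻²⁰ J.
p = √(2mKE) = √(2 × 6.645 × 10⁻²⁷ × 2.723 × 10⁻²⁰) = 1.902 × 10⁻²³ kg·m/s.
λ = h/p = 6.626 × 10⁻³⁴ / 1.902 × 10⁻²³ = 3.48 × 10⁻¹¹ m = 34.8 pm.

λ = 34.8 pm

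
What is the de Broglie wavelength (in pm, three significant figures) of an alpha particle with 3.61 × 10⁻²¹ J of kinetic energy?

p = √(2mKE) = √(2 × 6.645 × 10⁻²⁷ × 3.610 × 10⁻²¹) = 6.927 × 10⁻²⁴ kg·m/s.
λ = h/p = 6.626 × 10⁻³⁴ / 6.927 × 10⁻²⁴ = 9.57 × 10⁻¹¹ m = 95.7 pm.

λ = 95.7 pm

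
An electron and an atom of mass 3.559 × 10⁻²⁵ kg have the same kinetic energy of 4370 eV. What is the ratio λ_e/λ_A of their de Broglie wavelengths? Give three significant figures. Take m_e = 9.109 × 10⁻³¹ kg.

λ_e/λ_A = 625

At fixed KE, p = √(2mKE) so λ = h/p ∝ 1/√m.
λ_e/λ_A = √(m_A/m_e) = √(3.559 × 10⁻²⁵/9.109 × 10⁻³¹) = √(3.907 × 10⁵) = 625.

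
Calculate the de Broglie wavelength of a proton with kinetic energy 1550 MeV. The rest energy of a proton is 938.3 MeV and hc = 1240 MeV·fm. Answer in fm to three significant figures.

λ = 0.538 fm

Total energy E = KE + m₀c² = 1550 + 938.3 = 2488.3 MeV.
(pc)² = E² − (m₀c²)² = (2488.3)² − (938.3)² = 5.311 × 10⁶ MeV², so pc = 2305 MeV.
λ = hc/(pc) = 1240 MeV·fm / 2305 MeV = 0.538 fm.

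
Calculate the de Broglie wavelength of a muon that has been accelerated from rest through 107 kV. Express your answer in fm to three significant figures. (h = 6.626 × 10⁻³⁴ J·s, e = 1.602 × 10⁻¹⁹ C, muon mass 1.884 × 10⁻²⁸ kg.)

KE = eV = 1.602 × 10⁻¹⁹ × 1.070 × 10⁵ = 1.714 × 10⁻¹⁴ J.
p = √(2mKE) = √(2 × 1.884 × 10⁻²⁸ × 1.714 × 10⁻¹⁴) = 2.541 × 10⁻²¹ kg·m/s.
λ = h/p = 6.626 × 10⁻³⁴ / 2.541 × 10⁻²¹ = 2.61 × 10⁻¹³ m = 261 fm.

λ = 261 fm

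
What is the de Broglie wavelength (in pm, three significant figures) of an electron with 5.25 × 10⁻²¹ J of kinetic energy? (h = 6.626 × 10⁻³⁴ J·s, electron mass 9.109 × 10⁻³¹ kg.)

λ = 6780 pm

p = √(2mKE) = √(2 × 9.109 × 10⁻³¹ × 5.250 × 10⁻²¹) = 9.780 × 10⁻²⁶ kg·m/s.
λ = h/p = 6.626 × 10⁻³⁴ / 9.780 × 10⁻²⁶ = 6.78 × 10⁻⁹ m = 6780 pm.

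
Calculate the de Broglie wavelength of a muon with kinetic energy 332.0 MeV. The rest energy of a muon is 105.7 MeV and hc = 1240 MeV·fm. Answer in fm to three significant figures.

Total energy E = KE + m₀c² = 332.0 + 105.7 = 437.7 MeV.
(pc)² = E² − (m₀c²)² = (437.7)² − (105.7)² = 1.804 × 10⁵ MeV², so pc = 424.7 MeV.
λ = hc/(pc) = 1240 MeV·fm / 424.7 MeV = 2.92 fm.

λ = 2.92 fm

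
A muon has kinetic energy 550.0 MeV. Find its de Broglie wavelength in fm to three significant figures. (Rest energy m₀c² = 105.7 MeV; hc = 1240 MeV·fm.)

λ = 1.92 fm

Total energy E = KE + m₀c² = 550.0 + 105.7 = 655.7 MeV.
(pc)² = E² − (m₀c²)² = (655.7)² − (105.7)² = 4.188 × 10⁵ MeV², so pc = 647.1 MeV.
λ = hc/(pc) = 1240 MeV·fm / 647.1 MeV = 1.92 fm.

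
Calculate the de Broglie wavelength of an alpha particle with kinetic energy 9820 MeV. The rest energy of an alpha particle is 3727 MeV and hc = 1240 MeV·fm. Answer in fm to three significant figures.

Total energy E = KE + m₀c² = 9820 + 3727 = 13547 MeV.
(pc)² = E² − (m₀c²)² = (13547)² − (3727)² = 1.696 × 10⁸ MeV², so pc = 1.302 × 10⁴ MeV.
λ = hc/(pc) = 1240 MeV·fm / 1.302 × 10⁴ MeV = 0.0952 fm.

λ = 0.0952 fm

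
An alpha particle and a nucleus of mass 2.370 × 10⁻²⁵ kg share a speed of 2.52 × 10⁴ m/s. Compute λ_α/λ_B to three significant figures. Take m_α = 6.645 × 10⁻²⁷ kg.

At fixed v, p = mv so λ = h/(mv) ∝ 1/m.
λ_α/λ_B = m_B/m_α = 2.370 × 10⁻²⁵/6.645 × 10⁻²⁷ = 35.7.

λ_α/λ_B = 35.7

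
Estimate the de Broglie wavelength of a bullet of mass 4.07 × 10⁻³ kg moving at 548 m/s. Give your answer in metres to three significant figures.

λ = 2.97 × 10⁻³⁴ m

p = mv = 4.07 × 10⁻³ × 548 = 2.230 kg·m/s.
λ = h/p = 6.626 × 10⁻³⁴ / 2.230 = 2.97 × 10⁻³⁴ m.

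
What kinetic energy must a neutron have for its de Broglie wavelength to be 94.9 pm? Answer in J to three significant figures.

p = h/λ = 6.626 × 10⁻³⁴ / 9.490 × 10⁻¹¹ = 6.982 × 10⁻²⁴ kg·m/s.
KE = p²/(2m) = (6.982 × 10⁻²⁴)² / (2 × 1.675 × 10⁻²⁷) = 1.455 × 10⁻²⁰ J = 1.46 × 10⁻²⁰ J.

KE = 1.46 × 10⁻²⁰ J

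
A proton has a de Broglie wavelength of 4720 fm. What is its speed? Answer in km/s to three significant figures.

p = h/λ = 6.626 × 10⁻³⁴ / 4.720 × 10⁻¹² = 1.404 × 10⁻²² kg·m/s.
v = p/m = 1.404 × 10⁻²² / 1.673 × 10⁻²⁷ = 8.39 × 10⁴ m/s = 83.9 km/s.

v = 83.9 km/s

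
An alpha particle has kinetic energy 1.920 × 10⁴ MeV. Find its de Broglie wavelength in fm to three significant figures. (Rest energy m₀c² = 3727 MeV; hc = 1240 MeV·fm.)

Total energy E = KE + m₀c² = 1.920 × 10⁴ + 3727 = 22927 MeV.
(pc)² = E² − (m₀c²)² = (22927)² − (3727)² = 5.118 × 10⁸ MeV², so pc = 2.262 × 10⁴ MeV.
λ = hc/(pc) = 1240 MeV·fm / 2.262 × 10⁴ MeV = 0.0548 fm.

λ = 0.0548 fm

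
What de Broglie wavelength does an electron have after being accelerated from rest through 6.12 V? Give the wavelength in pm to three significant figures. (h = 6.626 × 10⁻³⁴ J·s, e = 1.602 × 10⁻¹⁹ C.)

KE = eV = 1.602 × 10⁻¹⁹ × 6.120 = 9.804 × 10⁻¹⁹ J.
p = √(2mKE) = √(2 × 9.109 × 10⁻³¹ × 9.804 × 10⁻¹⁹) = 1.336 × 10⁻²⁴ kg·m/s.
λ = h/p = 6.626 × 10⁻³⁴ / 1.336 × 10⁻²⁴ = 4.96 × 10⁻¹⁰ m = 496 pm.

λ = 496 pm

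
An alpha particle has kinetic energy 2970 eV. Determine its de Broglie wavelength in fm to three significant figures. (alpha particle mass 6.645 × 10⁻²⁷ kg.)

KE = 2970 eV = 4.758 × 10⁻¹⁶ J.
p = √(2mKE) = √(2 × 6.645 × 10⁻²⁷ × 4.758 × 10⁻¹⁶) = 2.515 × 10⁻²¹ kg·m/s.
λ = h/p = 6.626 × 10⁻³⁴ / 2.515 × 10⁻²¹ = 2.63 × 10⁻¹³ m = 263 fm.

λ = 263 fm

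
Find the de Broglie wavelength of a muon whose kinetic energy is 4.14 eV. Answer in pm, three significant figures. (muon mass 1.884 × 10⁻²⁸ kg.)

KE = 4.14 eV = 6.632 × 10⁻¹⁹ J.
p = √(2mKE) = √(2 × 1.884 × 10⁻²⁸ × 6.632 × 10⁻¹⁹) = 1.581 × 10⁻²³ kg·m/s.
λ = h/p = 6.626 × 10⁻³⁴ / 1.581 × 10⁻²³ = 4.19 × 10⁻¹¹ m = 41.9 pm.

λ = 41.9 pm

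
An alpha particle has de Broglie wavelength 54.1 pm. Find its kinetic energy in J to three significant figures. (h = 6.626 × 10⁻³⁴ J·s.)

KE = 1.13 × 10⁻²⁰ J

p = h/λ = 6.626 × 10⁻³⁴ / 5.410 × 10⁻¹¹ = 1.225 × 10⁻²³ kg·m/s.
KE = p²/(2m) = (1.225 × 10⁻²³)² / (2 × 6.645 × 10⁻²⁷) = 1.129 × 10⁻²⁰ J = 1.13 × 10⁻²⁰ J.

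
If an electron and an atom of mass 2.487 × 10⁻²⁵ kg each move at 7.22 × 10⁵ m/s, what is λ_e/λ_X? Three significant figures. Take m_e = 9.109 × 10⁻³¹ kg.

At fixed v, p = mv so λ = h/(mv) ∝ 1/m.
λ_e/λ_X = m_X/m_e = 2.487 × 10⁻²⁵/9.109 × 10⁻³¹ = 2.73 × 10⁵.

λ_e/λ_X = 2.73 × 10⁵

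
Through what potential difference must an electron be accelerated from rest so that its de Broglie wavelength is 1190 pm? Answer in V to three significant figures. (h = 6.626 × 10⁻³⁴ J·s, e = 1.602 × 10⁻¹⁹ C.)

V = 1.06 V

p = h/λ = 6.626 × 10⁻³⁴ / 1.190 × 10⁻⁹ = 5.568 × 10⁻²⁵ kg·m/s.
KE = p²/(2m) = 1.702 × 10⁻¹⁹ J.
V = KE/e = 1.702 × 10⁻¹⁹ / (1.602 × 10⁻¹⁹) = 1.06 V.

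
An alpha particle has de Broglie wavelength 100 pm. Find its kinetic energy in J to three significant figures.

KE = 3.30 × 10⁻²¹ J

p = h/λ = 6.626 × 10⁻³⁴ / 1.000 × 10⁻¹⁰ = 6.626 × 10⁻²⁴ kg·m/s.
KE = p²/(2m) = (6.626 × 10⁻²⁴)² / (2 × 6.645 × 10⁻²⁷) = 3.304 × 10⁻²¹ J = 3.30 × 10⁻²¹ J.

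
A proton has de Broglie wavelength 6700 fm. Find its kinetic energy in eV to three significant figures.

KE = 18.2 eV

p = h/λ = 6.626 × 10⁻³⁴ / 6.700 × 10⁻¹² = 9.890 × 10⁻²³ kg·m/s.
KE = p²/(2m) = (9.890 × 10⁻²³)² / (2 × 1.673 × 10⁻²⁷) = 2.923 × 10⁻¹⁸ J = 18.2 eV.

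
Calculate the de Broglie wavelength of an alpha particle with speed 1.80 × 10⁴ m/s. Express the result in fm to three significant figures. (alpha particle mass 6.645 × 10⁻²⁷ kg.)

λ = 5540 fm

p = mv = 6.645 × 10⁻²⁷ × 1.80 × 10⁴ = 1.196 × 10⁻²² kg·m/s.
λ = h/p = 6.626 × 10⁻³⁴ / 1.196 × 10⁻²² = 5.54 × 10⁻¹² m = 5540 fm.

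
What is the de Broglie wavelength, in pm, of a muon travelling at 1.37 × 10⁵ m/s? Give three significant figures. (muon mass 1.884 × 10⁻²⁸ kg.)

λ = 25.7 pm

p = mv = 1.884 × 10⁻²⁸ × 1.37 × 10⁵ = 2.581 × 10⁻²³ kg·m/s.
λ = h/p = 6.626 × 10⁻³⁴ / 2.581 × 10⁻²³ = 2.57 × 10⁻¹¹ m = 25.7 pm.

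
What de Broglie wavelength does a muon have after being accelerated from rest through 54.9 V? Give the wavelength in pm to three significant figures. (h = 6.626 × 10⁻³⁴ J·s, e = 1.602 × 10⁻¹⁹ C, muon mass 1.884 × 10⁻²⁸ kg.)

KE = eV = 1.602 × 10⁻¹⁹ × 54.90 = 8.795 × 10⁻¹⁸ J.
p = √(2mKE) = √(2 × 1.884 × 10⁻²⁸ × 8.795 × 10⁻¹⁸) = 5.757 × 10⁻²³ kg·m/s.
λ = h/p = 6.626 × 10⁻³⁴ / 5.757 × 10⁻²³ = 1.15 × 10⁻¹¹ m = 11.5 pm.

λ = 11.5 pm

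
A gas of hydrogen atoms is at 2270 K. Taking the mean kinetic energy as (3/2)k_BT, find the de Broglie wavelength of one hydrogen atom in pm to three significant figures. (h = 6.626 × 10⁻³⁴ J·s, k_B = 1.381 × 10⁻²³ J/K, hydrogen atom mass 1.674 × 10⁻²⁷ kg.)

λ = 52.8 pm

KE = (3/2)k_BT = 1.5 × 1.381 × 10⁻²³ × 2270 = 4.702 × 10⁻²⁰ J.
p = √(2mKE) = √(2 × 1.674 × 10⁻²⁷ × 4.702 × 10⁻²⁰) = 1.255 × 10⁻²³ kg·m/s.
λ = h/p = 5.28 × 10⁻¹¹ m = 52.8 pm.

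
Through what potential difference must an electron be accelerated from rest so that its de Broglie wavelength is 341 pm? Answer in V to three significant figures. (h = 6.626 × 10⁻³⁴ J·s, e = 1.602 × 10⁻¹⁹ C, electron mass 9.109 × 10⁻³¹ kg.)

p = h/λ = 6.626 × 10⁻³⁴ / 3.410 × 10⁻¹⁰ = 1.943 × 10⁻²⁴ kg·m/s.
KE = p²/(2m) = 2.072 × 10⁻¹⁸ J.
V = KE/e = 2.072 × 10⁻¹⁸ / (1.602 × 10⁻¹⁹) = 12.9 V.

V = 12.9 V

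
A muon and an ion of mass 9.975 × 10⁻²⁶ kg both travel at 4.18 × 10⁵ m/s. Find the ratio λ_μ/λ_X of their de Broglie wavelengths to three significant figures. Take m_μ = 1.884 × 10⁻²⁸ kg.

At fixed v, p = mv so λ = h/(mv) ∝ 1/m.
λ_μ/λ_X = m_X/m_μ = 9.975 × 10⁻²⁶/1.884 × 10⁻²⁸ = 529.

λ_μ/λ_X = 529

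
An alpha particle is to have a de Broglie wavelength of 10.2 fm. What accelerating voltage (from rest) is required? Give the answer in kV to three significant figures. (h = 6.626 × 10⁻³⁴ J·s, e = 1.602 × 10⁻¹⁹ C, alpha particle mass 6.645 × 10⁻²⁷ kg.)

p = h/λ = 6.626 × 10⁻³⁴ / 1.020 × 10⁻¹⁴ = 6.496 × 10⁻²⁰ kg·m/s.
KE = p²/(2m) = 3.175 × 10⁻¹³ J.
V = KE/2e = 3.175 × 10⁻¹³ / (2 × 1.602 × 10⁻¹⁹) = 991 kV.

V = 991 kV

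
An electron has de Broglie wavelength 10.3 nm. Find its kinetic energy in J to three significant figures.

KE = 2.27 × 10⁻²¹ J

p = h/λ = 6.626 × 10⁻³⁴ / 1.030 × 10⁻⁸ = 6.433 × 10⁻²⁶ kg·m/s.
KE = p²/(2m) = (6.433 × 10⁻²⁶)² / (2 × 9.109 × 10⁻³¹) = 2.272 × 10⁻²¹ J = 2.27 × 10⁻²¹ J.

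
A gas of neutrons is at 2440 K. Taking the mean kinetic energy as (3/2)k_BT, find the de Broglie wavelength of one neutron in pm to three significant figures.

λ = 50.9 pm

KE = (3/2)k_BT = 1.5 × 1.381 × 10⁻²³ × 2440 = 5.054 × 10⁻²⁰ J.
p = √(2mKE) = √(2 × 1.675 × 10⁻²⁷ × 5.054 × 10⁻²⁰) = 1.301 × 10⁻²³ kg·m/s.
λ = h/p = 5.09 × 10⁻¹¹ m = 50.9 pm.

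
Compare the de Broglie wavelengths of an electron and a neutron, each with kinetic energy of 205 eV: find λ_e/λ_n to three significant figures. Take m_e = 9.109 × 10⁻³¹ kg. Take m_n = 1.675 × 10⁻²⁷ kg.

At fixed KE, p = √(2mKE) so λ = h/p ∝ 1/√m.
λ_e/λ_n = √(m_n/m_e) = √(1.675 × 10⁻²⁷/9.109 × 10⁻³¹) = √(1839) = 42.9.

λ_e/λ_n = 42.9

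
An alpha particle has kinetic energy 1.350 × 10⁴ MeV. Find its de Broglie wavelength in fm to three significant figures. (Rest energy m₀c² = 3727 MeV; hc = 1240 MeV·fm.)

λ = 0.0737 fm

Total energy E = KE + m₀c² = 1.350 × 10⁴ + 3727 = 17227 MeV.
(pc)² = E² − (m₀c²)² = (17227)² − (3727)² = 2.829 × 10⁸ MeV², so pc = 1.682 × 10⁴ MeV.
λ = hc/(pc) = 1240 MeV·fm / 1.682 × 10⁴ MeV = 0.0737 fm.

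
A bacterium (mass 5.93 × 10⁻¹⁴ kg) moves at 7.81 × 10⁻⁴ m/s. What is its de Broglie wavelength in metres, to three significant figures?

p = mv = 5.93 × 10⁻¹⁴ × 7.81 × 10⁻⁴ = 4.631 × 10⁻¹⁷ kg·m/s.
λ = h/p = 6.626 × 10⁻³⁴ / 4.631 × 10⁻¹⁷ = 1.43 × 10⁻¹⁷ m.

λ = 1.43 × 10⁻¹⁷ m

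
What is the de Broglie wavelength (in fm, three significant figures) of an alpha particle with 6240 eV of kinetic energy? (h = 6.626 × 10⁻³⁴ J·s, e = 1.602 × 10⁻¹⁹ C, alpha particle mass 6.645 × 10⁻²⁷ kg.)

λ = 182 fm

KE = 6240 eV = 9.996 × 10⁻¹⁶ J.
p = √(2mKE) = √(2 × 6.645 × 10⁻²⁷ × 9.996 × 10⁻¹⁶) = 3.645 × 10⁻²¹ kg·m/s.
λ = h/p = 6.626 × 10⁻³⁴ / 3.645 × 10⁻²¹ = 1.82 × 10⁻¹³ m = 182 fm.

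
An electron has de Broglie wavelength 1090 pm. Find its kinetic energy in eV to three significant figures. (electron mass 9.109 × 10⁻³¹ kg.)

KE = 1.27 eV

p = h/λ = 6.626 × 10⁻³⁴ / 1.090 × 10⁻⁹ = 6.079 × 10⁻²⁵ kg·m/s.
KE = p²/(2m) = (6.079 × 10⁻²⁵)² / (2 × 9.109 × 10⁻³¹) = 2.028 × 10⁻¹⁹ J = 1.27 eV.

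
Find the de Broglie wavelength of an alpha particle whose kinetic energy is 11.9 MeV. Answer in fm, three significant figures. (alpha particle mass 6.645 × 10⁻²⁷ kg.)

KE = 11.9 MeV = 1.906 × 10⁻¹² J.
p = √(2mKE) = √(2 × 6.645 × 10⁻²⁷ × 1.906 × 10⁻¹²) = 1.592 × 10⁻¹⁹ kg·m/s.
λ = h/p = 6.626 × 10⁻³⁴ / 1.592 × 10⁻¹⁹ = 4.16 × 10⁻¹⁵ m = 4.16 fm.

λ = 4.16 fm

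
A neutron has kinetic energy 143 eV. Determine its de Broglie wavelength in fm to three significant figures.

KE = 143 eV = 2.291 × 10⁻¹⁷ J.
p = √(2mKE) = √(2 × 1.675 × 10⁻²⁷ × 2.291 × 10⁻¹⁷) = 2.770 × 10⁻²² kg·m/s.
λ = h/p = 6.626 × 10⁻³⁴ / 2.770 × 10⁻²² = 2.39 × 10⁻¹² m = 2390 fm.

λ = 2390 fm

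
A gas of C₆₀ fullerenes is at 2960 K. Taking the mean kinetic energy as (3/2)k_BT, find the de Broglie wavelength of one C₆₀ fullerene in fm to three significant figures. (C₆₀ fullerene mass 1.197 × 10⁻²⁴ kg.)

KE = (3/2)k_BT = 1.5 × 1.381 × 10⁻²³ × 2960 = 6.132 × 10⁻²⁰ J.
p = √(2mKE) = √(2 × 1.197 × 10⁻²⁴ × 6.132 × 10⁻²⁰) = 3.831 × 10⁻²² kg·m/s.
λ = h/p = 1.73 × 10⁻¹² m = 1730 fm.

λ = 1730 fm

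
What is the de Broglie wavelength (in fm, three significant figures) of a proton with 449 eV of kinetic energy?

λ = 1350 fm

KE = 449 eV = 7.193 × 10⁻¹⁷ J.
p = √(2mKE) = √(2 × 1.673 × 10⁻²⁷ × 7.193 × 10⁻¹⁷) = 4.906 × 10⁻²² kg·m/s.
λ = h/p = 6.626 × 10⁻³⁴ / 4.906 × 10⁻²² = 1.35 × 10⁻¹² m = 1350 fm.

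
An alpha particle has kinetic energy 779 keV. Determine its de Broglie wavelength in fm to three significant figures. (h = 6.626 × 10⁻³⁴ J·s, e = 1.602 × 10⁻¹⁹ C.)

λ = 16.3 fm

KE = 779 keV = 1.248 × 10⁻¹³ J.
p = √(2mKE) = √(2 × 6.645 × 10⁻²⁷ × 1.248 × 10⁻¹³) = 4.073 × 10⁻²⁰ kg·m/s.
λ = h/p = 6.626 × 10⁻³⁴ / 4.073 × 10⁻²⁰ = 1.63 × 10⁻¹⁴ m = 16.3 fm.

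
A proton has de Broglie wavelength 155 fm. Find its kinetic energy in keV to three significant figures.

p = h/λ = 6.626 × 10⁻³⁴ / 1.550 × 10⁻¹³ = 4.275 × 10⁻²¹ kg·m/s.
KE = p²/(2m) = (4.275 × 10⁻²¹)² / (2 × 1.673 × 10⁻²⁷) = 5.462 × 10⁻¹⁵ J = 34.1 keV.

KE = 34.1 keV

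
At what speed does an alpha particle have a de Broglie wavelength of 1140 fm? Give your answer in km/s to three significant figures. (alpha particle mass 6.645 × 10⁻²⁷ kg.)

v = 87.5 km/s

p = h/λ = 6.626 × 10⁻³⁴ / 1.140 × 10⁻¹² = 5.812 × 10⁻²² kg·m/s.
v = p/m = 5.812 × 10⁻²² / 6.645 × 10⁻²⁷ = 8.75 × 10⁴ m/s = 87.5 km/s.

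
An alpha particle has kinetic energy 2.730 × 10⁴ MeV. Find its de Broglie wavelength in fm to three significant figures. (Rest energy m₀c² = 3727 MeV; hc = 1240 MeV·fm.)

Total energy E = KE + m₀c² = 2.730 × 10⁴ + 3727 = 31027 MeV.
(pc)² = E² − (m₀c²)² = (31027)² − (3727)² = 9.488 × 10⁸ MeV², so pc = 3.080 × 10⁴ MeV.
λ = hc/(pc) = 1240 MeV·fm / 3.080 × 10⁴ MeV = 0.0403 fm.

λ = 0.0403 fm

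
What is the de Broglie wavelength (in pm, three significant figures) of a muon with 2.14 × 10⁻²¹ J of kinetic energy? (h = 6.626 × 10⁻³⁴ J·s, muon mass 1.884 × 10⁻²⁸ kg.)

λ = 738 pm

p = √(2mKE) = √(2 × 1.884 × 10⁻²⁸ × 2.140 × 10⁻²¹) = 8.980 × 10⁻²⁵ kg·m/s.
λ = h/p = 6.626 × 10⁻³⁴ / 8.980 × 10⁻²⁵ = 7.38 × 10⁻¹⁰ m = 738 pm.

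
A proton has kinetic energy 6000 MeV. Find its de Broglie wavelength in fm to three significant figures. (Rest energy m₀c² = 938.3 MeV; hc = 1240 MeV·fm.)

Total energy E = KE + m₀c² = 6000 + 938.3 = 6938.3 MeV.
(pc)² = E² − (m₀c²)² = (6938.3)² − (938.3)² = 4.726 × 10⁷ MeV², so pc = 6875 MeV.
λ = hc/(pc) = 1240 MeV·fm / 6875 MeV = 0.180 fm.

λ = 0.180 fm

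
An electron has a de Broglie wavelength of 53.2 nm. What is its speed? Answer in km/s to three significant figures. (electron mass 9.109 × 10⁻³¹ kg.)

v = 13.7 km/s

p = h/λ = 6.626 × 10⁻³⁴ / 5.320 × 10⁻⁸ = 1.245 × 10⁻²⁶ kg·m/s.
v = p/m = 1.245 × 10⁻²⁶ / 9.109 × 10⁻³¹ = 1.37 × 10⁴ m/s = 13.7 km/s.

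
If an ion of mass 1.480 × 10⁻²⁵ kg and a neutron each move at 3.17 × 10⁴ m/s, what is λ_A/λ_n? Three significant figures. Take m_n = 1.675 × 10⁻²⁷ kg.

λ_A/λ_n = 0.0113

At fixed v, p = mv so λ = h/(mv) ∝ 1/m.
λ_A/λ_n = m_n/m_A = 1.675 × 10⁻²⁷/1.480 × 10⁻²⁵ = 0.0113.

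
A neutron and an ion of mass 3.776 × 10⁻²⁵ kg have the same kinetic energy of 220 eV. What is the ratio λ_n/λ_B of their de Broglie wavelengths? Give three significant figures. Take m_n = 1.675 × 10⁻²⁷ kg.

At fixed KE, p = √(2mKE) so λ = h/p ∝ 1/√m.
λ_n/λ_B = √(m_B/m_n) = √(3.776 × 10⁻²⁵/1.675 × 10⁻²⁷) = √(225.4) = 15.0.

λ_n/λ_B = 15.0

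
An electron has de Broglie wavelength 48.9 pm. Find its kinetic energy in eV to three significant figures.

KE = 629 eV

p = h/λ = 6.626 × 10⁻³⁴ / 4.890 × 10⁻¹¹ = 1.355 × 10⁻²³ kg·m/s.
KE = p²/(2m) = (1.355 × 10⁻²³)² / (2 × 9.109 × 10⁻³¹) = 1.008 × 10⁻¹⁶ J = 629 eV.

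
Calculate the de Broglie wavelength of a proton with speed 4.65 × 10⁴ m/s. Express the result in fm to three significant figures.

p = mv = 1.673 × 10⁻²⁷ × 4.65 × 10⁴ = 7.779 × 10⁻²³ kg·m/s.
λ = h/p = 6.626 × 10⁻³⁴ / 7.779 × 10⁻²³ = 8.52 × 10⁻¹² m = 8520 fm.

λ = 8520 fm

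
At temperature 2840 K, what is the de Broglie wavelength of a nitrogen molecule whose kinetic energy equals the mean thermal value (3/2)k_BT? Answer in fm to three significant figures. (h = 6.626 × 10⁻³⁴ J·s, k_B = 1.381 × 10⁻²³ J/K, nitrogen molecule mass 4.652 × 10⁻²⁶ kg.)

KE = (3/2)k_BT = 1.5 × 1.381 × 10⁻²³ × 2840 = 5.883 × 10⁻²⁰ J.
p = √(2mKE) = √(2 × 4.652 × 10⁻²⁶ × 5.883 × 10⁻²⁰) = 7.398 × 10⁻²³ kg·m/s.
λ = h/p = 8.96 × 10⁻¹² m = 8960 fm.

λ = 8960 fm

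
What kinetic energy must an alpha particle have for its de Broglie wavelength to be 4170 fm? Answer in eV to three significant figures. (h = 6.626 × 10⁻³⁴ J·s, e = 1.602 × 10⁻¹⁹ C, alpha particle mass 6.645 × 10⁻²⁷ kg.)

p = h/λ = 6.626 × 10⁻³⁴ / 4.170 × 10⁻¹² = 1.589 × 10⁻²² kg·m/s.
KE = p²/(2m) = (1.589 × 10⁻²²)² / (2 × 6.645 × 10⁻²⁷) = 1.900 × 10⁻¹⁸ J = 11.9 eV.

KE = 11.9 eV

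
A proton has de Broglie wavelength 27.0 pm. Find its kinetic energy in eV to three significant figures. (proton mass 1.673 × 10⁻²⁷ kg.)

p = h/λ = 6.626 × 10⁻³⁴ / 2.700 × 10⁻¹¹ = 2.454 × 10⁻²³ kg·m/s.
KE = p²/(2m) = (2.454 × 10⁻²³)² / (2 × 1.673 × 10⁻²⁷) = 1.800 × 10⁻¹⁹ J = 1.12 eV.

KE = 1.12 eV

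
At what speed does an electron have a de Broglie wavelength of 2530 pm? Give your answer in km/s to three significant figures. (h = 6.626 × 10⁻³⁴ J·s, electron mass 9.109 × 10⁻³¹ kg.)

v = 288 km/s

p = h/λ = 6.626 × 10⁻³⁴ / 2.530 × 10⁻⁹ = 2.619 × 10⁻²⁵ kg·m/s.
v = p/m = 2.619 × 10⁻²⁵ / 9.109 × 10⁻³¹ = 2.88 × 10⁵ m/s = 288 km/s.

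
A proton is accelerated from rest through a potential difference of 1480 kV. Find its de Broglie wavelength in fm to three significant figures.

λ = 23.5 fm

KE = eV = 1.602 × 10⁻¹⁹ × 1.480 × 10⁶ = 2.371 × 10⁻¹³ J.
p = √(2mKE) = √(2 × 1.673 × 10⁻²⁷ × 2.371 × 10⁻¹³) = 2.817 × 10⁻²⁰ kg·m/s.
λ = h/p = 6.626 × 10⁻³⁴ / 2.817 × 10⁻²⁰ = 2.35 × 10⁻¹⁴ m = 23.5 fm.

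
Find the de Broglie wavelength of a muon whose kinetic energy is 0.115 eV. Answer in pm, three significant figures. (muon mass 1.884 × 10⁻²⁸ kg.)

KE = 0.115 eV = 1.842 × 10⁻²⁰ J.
p = √(2mKE) = √(2 × 1.884 × 10⁻²⁸ × 1.842 × 10⁻²⁰) = 2.635 × 10⁻²⁴ kg·m/s.
λ = h/p = 6.626 × 10⁻³⁴ / 2.635 × 10⁻²⁴ = 2.51 × 10⁻¹⁰ m = 251 pm.

λ = 251 pm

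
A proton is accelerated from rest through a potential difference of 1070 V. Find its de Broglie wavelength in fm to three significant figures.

λ = 875 fm

KE = eV = 1.602 × 10⁻¹⁹ × 1070 = 1.714 × 10⁻¹⁶ J.
p = √(2mKE) = √(2 × 1.673 × 10⁻²⁷ × 1.714 × 10⁻¹⁶) = 7.573 × 10⁻²² kg·m/s.
λ = h/p = 6.626 × 10⁻³⁴ / 7.573 × 10⁻²² = 8.75 × 10⁻¹³ m = 875 fm.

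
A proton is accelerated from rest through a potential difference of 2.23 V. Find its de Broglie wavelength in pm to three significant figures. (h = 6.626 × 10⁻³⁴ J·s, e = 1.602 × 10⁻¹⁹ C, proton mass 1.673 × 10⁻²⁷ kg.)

λ = 19.2 pm

KE = eV = 1.602 × 10⁻¹⁹ × 2.230 = 3.572 × 10⁻¹⁹ J.
p = √(2mKE) = √(2 × 1.673 × 10⁻²⁷ × 3.572 × 10⁻¹⁹) = 3.457 × 10⁻²³ kg·m/s.
λ = h/p = 6.626 × 10⁻³⁴ / 3.457 × 10⁻²³ = 1.92 × 10⁻¹¹ m = 19.2 pm.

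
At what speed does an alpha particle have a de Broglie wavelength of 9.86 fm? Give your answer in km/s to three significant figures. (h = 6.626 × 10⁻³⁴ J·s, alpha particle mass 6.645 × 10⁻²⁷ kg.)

p = h/λ = 6.626 × 10⁻³⁴ / 9.860 × 10⁻¹⁵ = 6.720 × 10⁻²⁰ kg·m/s.
v = p/m = 6.720 × 10⁻²⁰ / 6.645 × 10⁻²⁷ = 1.01 × 10⁷ m/s = 1.01 × 10⁴ km/s.

v = 1.01 × 10⁴ km/s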